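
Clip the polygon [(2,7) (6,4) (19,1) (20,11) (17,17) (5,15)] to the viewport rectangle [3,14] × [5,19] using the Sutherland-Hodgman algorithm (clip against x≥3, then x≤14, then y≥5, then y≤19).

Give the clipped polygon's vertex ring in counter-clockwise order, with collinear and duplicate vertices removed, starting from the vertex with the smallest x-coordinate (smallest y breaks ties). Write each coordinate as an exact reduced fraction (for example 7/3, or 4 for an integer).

Clipped polygon: [(3,25/4) (14/3,5) (14,5) (14,33/2) (5,15) (3,29/3)]

1. After x ≥ 3: [(3,29/3) (3,25/4) (6,4) (19,1) (20,11) (17,17) (5,15)]
2. After x ≤ 14: [(3,29/3) (3,25/4) (6,4) (14,28/13) (14,33/2) (5,15)]
3. After y ≥ 5: [(3,29/3) (3,25/4) (14/3,5) (14,5) (14,33/2) (5,15)]
4. After y ≤ 19: [(3,29/3) (3,25/4) (14/3,5) (14,5) (14,33/2) (5,15)]
5. Canonical ring: [(3,25/4) (14/3,5) (14,5) (14,33/2) (5,15) (3,29/3)]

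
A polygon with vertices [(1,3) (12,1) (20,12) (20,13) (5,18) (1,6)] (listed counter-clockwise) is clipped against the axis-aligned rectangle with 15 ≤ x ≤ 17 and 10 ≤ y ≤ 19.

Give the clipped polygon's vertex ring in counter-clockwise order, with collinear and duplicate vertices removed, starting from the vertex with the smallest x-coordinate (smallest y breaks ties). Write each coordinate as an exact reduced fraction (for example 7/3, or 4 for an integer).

1. After x ≥ 15: [(15,41/8) (20,12) (20,13) (15,44/3)]
2. After x ≤ 17: [(15,41/8) (17,63/8) (17,14) (15,44/3)]
3. After y ≥ 10: [(15,10) (17,10) (17,14) (15,44/3)]
4. After y ≤ 19: [(15,10) (17,10) (17,14) (15,44/3)]
5. Canonical ring: [(15,10) (17,10) (17,14) (15,44/3)]

Clipped polygon: [(15,10) (17,10) (17,14) (15,44/3)]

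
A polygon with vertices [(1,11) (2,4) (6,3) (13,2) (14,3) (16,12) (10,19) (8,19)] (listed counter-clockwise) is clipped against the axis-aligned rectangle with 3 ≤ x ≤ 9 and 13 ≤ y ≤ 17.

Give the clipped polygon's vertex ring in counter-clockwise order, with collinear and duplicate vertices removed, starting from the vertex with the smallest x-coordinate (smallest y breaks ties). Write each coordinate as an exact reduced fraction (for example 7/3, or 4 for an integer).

Clipped polygon: [(3,13) (9,13) (9,17) (25/4,17) (3,93/7)]

1. After x ≥ 3: [(3,93/7) (3,15/4) (6,3) (13,2) (14,3) (16,12) (10,19) (8,19)]
2. After x ≤ 9: [(3,93/7) (3,15/4) (6,3) (9,18/7) (9,19) (8,19)]
3. After y ≥ 13: [(3,93/7) (3,13) (9,13) (9,19) (8,19)]
4. After y ≤ 17: [(25/4,17) (3,93/7) (3,13) (9,13) (9,17)]
5. Canonical ring: [(3,13) (9,13) (9,17) (25/4,17) (3,93/7)]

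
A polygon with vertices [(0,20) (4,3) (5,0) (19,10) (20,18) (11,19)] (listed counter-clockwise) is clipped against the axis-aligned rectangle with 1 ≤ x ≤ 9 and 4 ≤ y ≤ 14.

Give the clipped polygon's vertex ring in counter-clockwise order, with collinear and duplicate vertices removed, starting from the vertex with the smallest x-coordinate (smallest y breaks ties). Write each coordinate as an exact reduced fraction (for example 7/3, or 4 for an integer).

Clipped polygon: [(24/17,14) (64/17,4) (9,4) (9,14)]

1. After x ≥ 1: [(1,219/11) (1,63/4) (4,3) (5,0) (19,10) (20,18) (11,19)]
2. After x ≤ 9: [(9,211/11) (1,219/11) (1,63/4) (4,3) (5,0) (9,20/7)]
3. After y ≥ 4: [(9,4) (9,211/11) (1,219/11) (1,63/4) (64/17,4)]
4. After y ≤ 14: [(9,4) (9,14) (24/17,14) (64/17,4)]
5. Canonical ring: [(24/17,14) (64/17,4) (9,4) (9,14)]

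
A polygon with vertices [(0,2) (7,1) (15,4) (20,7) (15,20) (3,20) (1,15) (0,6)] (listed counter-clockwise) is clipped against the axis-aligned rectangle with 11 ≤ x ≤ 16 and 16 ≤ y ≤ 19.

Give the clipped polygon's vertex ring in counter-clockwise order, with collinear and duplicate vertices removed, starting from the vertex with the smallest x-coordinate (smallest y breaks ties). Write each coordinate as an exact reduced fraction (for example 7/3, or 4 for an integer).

1. After x ≥ 11: [(11,5/2) (15,4) (20,7) (15,20) (11,20)]
2. After x ≤ 16: [(11,5/2) (15,4) (16,23/5) (16,87/5) (15,20) (11,20)]
3. After y ≥ 16: [(11,16) (16,16) (16,87/5) (15,20) (11,20)]
4. After y ≤ 19: [(11,19) (11,16) (16,16) (16,87/5) (200/13,19)]
5. Canonical ring: [(11,16) (16,16) (16,87/5) (200/13,19) (11,19)]

Clipped polygon: [(11,16) (16,16) (16,87/5) (200/13,19) (11,19)]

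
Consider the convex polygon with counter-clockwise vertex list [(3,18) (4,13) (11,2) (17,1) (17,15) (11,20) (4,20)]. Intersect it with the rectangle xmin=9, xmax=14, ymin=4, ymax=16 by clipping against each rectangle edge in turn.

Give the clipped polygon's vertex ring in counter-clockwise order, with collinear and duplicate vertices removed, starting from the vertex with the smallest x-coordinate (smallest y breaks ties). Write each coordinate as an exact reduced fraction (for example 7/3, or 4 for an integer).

Clipped polygon: [(9,36/7) (107/11,4) (14,4) (14,16) (9,16)]

1. After x ≥ 9: [(9,36/7) (11,2) (17,1) (17,15) (11,20) (9,20)]
2. After x ≤ 14: [(9,36/7) (11,2) (14,3/2) (14,35/2) (11,20) (9,20)]
3. After y ≥ 4: [(9,36/7) (107/11,4) (14,4) (14,35/2) (11,20) (9,20)]
4. After y ≤ 16: [(9,16) (9,36/7) (107/11,4) (14,4) (14,16)]
5. Canonical ring: [(9,36/7) (107/11,4) (14,4) (14,16) (9,16)]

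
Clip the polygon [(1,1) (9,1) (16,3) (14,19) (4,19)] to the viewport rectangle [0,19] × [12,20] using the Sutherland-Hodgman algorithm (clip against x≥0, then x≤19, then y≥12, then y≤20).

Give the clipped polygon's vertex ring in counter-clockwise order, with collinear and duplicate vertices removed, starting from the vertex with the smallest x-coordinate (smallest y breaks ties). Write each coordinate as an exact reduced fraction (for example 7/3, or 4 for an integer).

Clipped polygon: [(17/6,12) (119/8,12) (14,19) (4,19)]

1. After x ≥ 0: [(1,1) (9,1) (16,3) (14,19) (4,19)]
2. After x ≤ 19: [(1,1) (9,1) (16,3) (14,19) (4,19)]
3. After y ≥ 12: [(17/6,12) (119/8,12) (14,19) (4,19)]
4. After y ≤ 20: [(17/6,12) (119/8,12) (14,19) (4,19)]
5. Canonical ring: [(17/6,12) (119/8,12) (14,19) (4,19)]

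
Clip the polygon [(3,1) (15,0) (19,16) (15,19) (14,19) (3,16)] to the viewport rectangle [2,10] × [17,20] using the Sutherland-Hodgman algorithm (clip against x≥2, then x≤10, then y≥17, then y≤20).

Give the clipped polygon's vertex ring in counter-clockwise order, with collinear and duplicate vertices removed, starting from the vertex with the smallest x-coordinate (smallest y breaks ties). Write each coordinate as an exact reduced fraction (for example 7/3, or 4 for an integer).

1. After x ≥ 2: [(3,1) (15,0) (19,16) (15,19) (14,19) (3,16)]
2. After x ≤ 10: [(3,1) (10,5/12) (10,197/11) (3,16)]
3. After y ≥ 17: [(10,17) (10,197/11) (20/3,17)]
4. After y ≤ 20: [(10,17) (10,197/11) (20/3,17)]
5. Canonical ring: [(20/3,17) (10,17) (10,197/11)]

Clipped polygon: [(20/3,17) (10,17) (10,197/11)]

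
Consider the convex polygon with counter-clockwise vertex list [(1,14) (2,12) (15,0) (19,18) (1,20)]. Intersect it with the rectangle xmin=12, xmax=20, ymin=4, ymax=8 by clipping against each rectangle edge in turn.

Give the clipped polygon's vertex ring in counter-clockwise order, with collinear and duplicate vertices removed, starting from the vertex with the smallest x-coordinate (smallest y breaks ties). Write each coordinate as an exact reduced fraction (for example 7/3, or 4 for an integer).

Clipped polygon: [(12,4) (143/9,4) (151/9,8) (12,8)]

1. After x ≥ 12: [(12,36/13) (15,0) (19,18) (12,169/9)]
2. After x ≤ 20: [(12,36/13) (15,0) (19,18) (12,169/9)]
3. After y ≥ 4: [(12,4) (143/9,4) (19,18) (12,169/9)]
4. After y ≤ 8: [(12,8) (12,4) (143/9,4) (151/9,8)]
5. Canonical ring: [(12,4) (143/9,4) (151/9,8) (12,8)]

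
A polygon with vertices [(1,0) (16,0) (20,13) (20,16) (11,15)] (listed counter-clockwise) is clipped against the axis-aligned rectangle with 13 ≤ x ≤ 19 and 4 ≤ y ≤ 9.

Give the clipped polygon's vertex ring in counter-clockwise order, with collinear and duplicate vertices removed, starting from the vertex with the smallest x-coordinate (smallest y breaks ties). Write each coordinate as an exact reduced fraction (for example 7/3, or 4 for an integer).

1. After x ≥ 13: [(13,0) (16,0) (20,13) (20,16) (13,137/9)]
2. After x ≤ 19: [(13,0) (16,0) (19,39/4) (19,143/9) (13,137/9)]
3. After y ≥ 4: [(13,4) (224/13,4) (19,39/4) (19,143/9) (13,137/9)]
4. After y ≤ 9: [(13,9) (13,4) (224/13,4) (244/13,9)]
5. Canonical ring: [(13,4) (224/13,4) (244/13,9) (13,9)]

Clipped polygon: [(13,4) (224/13,4) (244/13,9) (13,9)]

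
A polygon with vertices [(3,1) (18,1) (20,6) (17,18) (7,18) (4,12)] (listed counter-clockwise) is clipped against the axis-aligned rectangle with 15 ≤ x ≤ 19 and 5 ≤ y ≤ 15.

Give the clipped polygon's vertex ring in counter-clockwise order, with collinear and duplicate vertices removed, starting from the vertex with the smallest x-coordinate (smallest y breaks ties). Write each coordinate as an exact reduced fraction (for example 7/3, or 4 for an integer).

1. After x ≥ 15: [(15,1) (18,1) (20,6) (17,18) (15,18)]
2. After x ≤ 19: [(15,1) (18,1) (19,7/2) (19,10) (17,18) (15,18)]
3. After y ≥ 5: [(15,5) (19,5) (19,10) (17,18) (15,18)]
4. After y ≤ 15: [(15,15) (15,5) (19,5) (19,10) (71/4,15)]
5. Canonical ring: [(15,5) (19,5) (19,10) (71/4,15) (15,15)]

Clipped polygon: [(15,5) (19,5) (19,10) (71/4,15) (15,15)]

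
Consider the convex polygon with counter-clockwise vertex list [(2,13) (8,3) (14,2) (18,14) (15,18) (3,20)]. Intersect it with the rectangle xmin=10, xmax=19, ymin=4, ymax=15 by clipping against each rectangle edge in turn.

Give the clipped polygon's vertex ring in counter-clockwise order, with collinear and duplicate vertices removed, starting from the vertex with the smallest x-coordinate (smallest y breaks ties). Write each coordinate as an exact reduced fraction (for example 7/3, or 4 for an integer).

Clipped polygon: [(10,4) (44/3,4) (18,14) (69/4,15) (10,15)]

1. After x ≥ 10: [(10,8/3) (14,2) (18,14) (15,18) (10,113/6)]
2. After x ≤ 19: [(10,8/3) (14,2) (18,14) (15,18) (10,113/6)]
3. After y ≥ 4: [(10,4) (44/3,4) (18,14) (15,18) (10,113/6)]
4. After y ≤ 15: [(10,15) (10,4) (44/3,4) (18,14) (69/4,15)]
5. Canonical ring: [(10,4) (44/3,4) (18,14) (69/4,15) (10,15)]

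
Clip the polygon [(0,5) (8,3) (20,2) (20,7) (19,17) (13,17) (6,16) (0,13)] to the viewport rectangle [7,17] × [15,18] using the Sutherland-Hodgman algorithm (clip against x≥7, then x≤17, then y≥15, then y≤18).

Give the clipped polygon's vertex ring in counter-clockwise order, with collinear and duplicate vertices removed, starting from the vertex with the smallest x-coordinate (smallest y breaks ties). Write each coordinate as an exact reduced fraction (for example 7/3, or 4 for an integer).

Clipped polygon: [(7,15) (17,15) (17,17) (13,17) (7,113/7)]

1. After x ≥ 7: [(7,13/4) (8,3) (20,2) (20,7) (19,17) (13,17) (7,113/7)]
2. After x ≤ 17: [(7,13/4) (8,3) (17,9/4) (17,17) (13,17) (7,113/7)]
3. After y ≥ 15: [(7,15) (17,15) (17,17) (13,17) (7,113/7)]
4. After y ≤ 18: [(7,15) (17,15) (17,17) (13,17) (7,113/7)]
5. Canonical ring: [(7,15) (17,15) (17,17) (13,17) (7,113/7)]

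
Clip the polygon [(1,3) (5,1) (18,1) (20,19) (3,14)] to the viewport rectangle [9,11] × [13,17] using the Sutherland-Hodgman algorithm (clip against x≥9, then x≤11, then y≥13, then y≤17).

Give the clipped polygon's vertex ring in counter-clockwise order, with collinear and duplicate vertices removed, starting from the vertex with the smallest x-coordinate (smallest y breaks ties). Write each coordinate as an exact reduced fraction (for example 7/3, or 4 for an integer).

1. After x ≥ 9: [(9,1) (18,1) (20,19) (9,268/17)]
2. After x ≤ 11: [(9,1) (11,1) (11,278/17) (9,268/17)]
3. After y ≥ 13: [(9,13) (11,13) (11,278/17) (9,268/17)]
4. After y ≤ 17: [(9,13) (11,13) (11,278/17) (9,268/17)]
5. Canonical ring: [(9,13) (11,13) (11,278/17) (9,268/17)]

Clipped polygon: [(9,13) (11,13) (11,278/17) (9,268/17)]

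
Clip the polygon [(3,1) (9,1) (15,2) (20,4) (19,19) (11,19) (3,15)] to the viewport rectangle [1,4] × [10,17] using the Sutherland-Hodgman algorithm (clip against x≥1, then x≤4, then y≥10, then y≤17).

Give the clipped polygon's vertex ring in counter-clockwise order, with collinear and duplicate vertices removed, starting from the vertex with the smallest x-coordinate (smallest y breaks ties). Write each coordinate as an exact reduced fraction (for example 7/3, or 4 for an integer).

Clipped polygon: [(3,10) (4,10) (4,31/2) (3,15)]

1. After x ≥ 1: [(3,1) (9,1) (15,2) (20,4) (19,19) (11,19) (3,15)]
2. After x ≤ 4: [(3,1) (4,1) (4,31/2) (3,15)]
3. After y ≥ 10: [(3,10) (4,10) (4,31/2) (3,15)]
4. After y ≤ 17: [(3,10) (4,10) (4,31/2) (3,15)]
5. Canonical ring: [(3,10) (4,10) (4,31/2) (3,15)]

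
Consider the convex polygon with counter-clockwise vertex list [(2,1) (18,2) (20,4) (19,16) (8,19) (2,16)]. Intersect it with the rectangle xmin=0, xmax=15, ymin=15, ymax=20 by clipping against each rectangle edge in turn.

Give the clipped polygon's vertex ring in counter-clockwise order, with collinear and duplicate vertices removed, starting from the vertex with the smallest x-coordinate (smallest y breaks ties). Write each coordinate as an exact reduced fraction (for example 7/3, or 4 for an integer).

Clipped polygon: [(2,15) (15,15) (15,188/11) (8,19) (2,16)]

1. After x ≥ 0: [(2,1) (18,2) (20,4) (19,16) (8,19) (2,16)]
2. After x ≤ 15: [(2,1) (15,29/16) (15,188/11) (8,19) (2,16)]
3. After y ≥ 15: [(2,15) (15,15) (15,188/11) (8,19) (2,16)]
4. After y ≤ 20: [(2,15) (15,15) (15,188/11) (8,19) (2,16)]
5. Canonical ring: [(2,15) (15,15) (15,188/11) (8,19) (2,16)]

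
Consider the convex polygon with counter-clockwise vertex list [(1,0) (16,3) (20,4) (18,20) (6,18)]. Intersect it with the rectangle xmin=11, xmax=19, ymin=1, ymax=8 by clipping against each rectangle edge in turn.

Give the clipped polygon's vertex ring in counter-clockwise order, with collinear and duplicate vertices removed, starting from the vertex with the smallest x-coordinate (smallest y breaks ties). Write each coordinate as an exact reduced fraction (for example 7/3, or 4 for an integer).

1. After x ≥ 11: [(11,2) (16,3) (20,4) (18,20) (11,113/6)]
2. After x ≤ 19: [(11,2) (16,3) (19,15/4) (19,12) (18,20) (11,113/6)]
3. After y ≥ 1: [(11,2) (16,3) (19,15/4) (19,12) (18,20) (11,113/6)]
4. After y ≤ 8: [(11,8) (11,2) (16,3) (19,15/4) (19,8)]
5. Canonical ring: [(11,2) (16,3) (19,15/4) (19,8) (11,8)]

Clipped polygon: [(11,2) (16,3) (19,15/4) (19,8) (11,8)]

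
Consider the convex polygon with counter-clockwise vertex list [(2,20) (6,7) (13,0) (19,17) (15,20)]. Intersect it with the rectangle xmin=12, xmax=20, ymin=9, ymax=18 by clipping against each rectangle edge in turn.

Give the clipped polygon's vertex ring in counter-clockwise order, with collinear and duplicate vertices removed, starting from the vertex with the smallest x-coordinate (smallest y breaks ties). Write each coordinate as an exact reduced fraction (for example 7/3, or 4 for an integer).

Clipped polygon: [(12,9) (275/17,9) (19,17) (53/3,18) (12,18)]

1. After x ≥ 12: [(12,20) (12,1) (13,0) (19,17) (15,20)]
2. After x ≤ 20: [(12,20) (12,1) (13,0) (19,17) (15,20)]
3. After y ≥ 9: [(12,20) (12,9) (275/17,9) (19,17) (15,20)]
4. After y ≤ 18: [(12,18) (12,9) (275/17,9) (19,17) (53/3,18)]
5. Canonical ring: [(12,9) (275/17,9) (19,17) (53/3,18) (12,18)]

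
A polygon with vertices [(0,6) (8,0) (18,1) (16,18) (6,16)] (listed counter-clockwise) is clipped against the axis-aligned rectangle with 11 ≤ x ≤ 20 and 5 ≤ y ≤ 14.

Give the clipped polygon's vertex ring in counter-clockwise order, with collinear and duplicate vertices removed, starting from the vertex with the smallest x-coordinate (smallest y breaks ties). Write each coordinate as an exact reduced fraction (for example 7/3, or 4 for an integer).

1. After x ≥ 11: [(11,3/10) (18,1) (16,18) (11,17)]
2. After x ≤ 20: [(11,3/10) (18,1) (16,18) (11,17)]
3. After y ≥ 5: [(11,5) (298/17,5) (16,18) (11,17)]
4. After y ≤ 14: [(11,14) (11,5) (298/17,5) (280/17,14)]
5. Canonical ring: [(11,5) (298/17,5) (280/17,14) (11,14)]

Clipped polygon: [(11,5) (298/17,5) (280/17,14) (11,14)]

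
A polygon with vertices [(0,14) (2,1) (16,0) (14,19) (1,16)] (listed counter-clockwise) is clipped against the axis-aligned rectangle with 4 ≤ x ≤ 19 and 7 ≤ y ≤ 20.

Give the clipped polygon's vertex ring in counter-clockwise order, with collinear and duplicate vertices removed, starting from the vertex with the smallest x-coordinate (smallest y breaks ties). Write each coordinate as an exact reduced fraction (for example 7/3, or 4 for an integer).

Clipped polygon: [(4,7) (290/19,7) (14,19) (4,217/13)]

1. After x ≥ 4: [(4,6/7) (16,0) (14,19) (4,217/13)]
2. After x ≤ 19: [(4,6/7) (16,0) (14,19) (4,217/13)]
3. After y ≥ 7: [(4,7) (290/19,7) (14,19) (4,217/13)]
4. After y ≤ 20: [(4,7) (290/19,7) (14,19) (4,217/13)]
5. Canonical ring: [(4,7) (290/19,7) (14,19) (4,217/13)]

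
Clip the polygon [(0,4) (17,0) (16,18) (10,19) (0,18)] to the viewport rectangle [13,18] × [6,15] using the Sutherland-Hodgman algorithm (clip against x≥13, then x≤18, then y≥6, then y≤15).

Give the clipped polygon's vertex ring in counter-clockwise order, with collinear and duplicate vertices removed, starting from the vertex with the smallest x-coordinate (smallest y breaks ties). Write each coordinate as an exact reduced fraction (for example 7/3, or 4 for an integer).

1. After x ≥ 13: [(13,16/17) (17,0) (16,18) (13,37/2)]
2. After x ≤ 18: [(13,16/17) (17,0) (16,18) (13,37/2)]
3. After y ≥ 6: [(13,6) (50/3,6) (16,18) (13,37/2)]
4. After y ≤ 15: [(13,15) (13,6) (50/3,6) (97/6,15)]
5. Canonical ring: [(13,6) (50/3,6) (97/6,15) (13,15)]

Clipped polygon: [(13,6) (50/3,6) (97/6,15) (13,15)]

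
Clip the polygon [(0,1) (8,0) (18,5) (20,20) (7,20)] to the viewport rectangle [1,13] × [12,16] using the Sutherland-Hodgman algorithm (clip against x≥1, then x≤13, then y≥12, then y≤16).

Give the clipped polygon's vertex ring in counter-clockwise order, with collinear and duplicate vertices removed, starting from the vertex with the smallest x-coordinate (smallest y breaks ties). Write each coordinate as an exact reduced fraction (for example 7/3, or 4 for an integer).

1. After x ≥ 1: [(1,26/7) (1,7/8) (8,0) (18,5) (20,20) (7,20)]
2. After x ≤ 13: [(1,26/7) (1,7/8) (8,0) (13,5/2) (13,20) (7,20)]
3. After y ≥ 12: [(77/19,12) (13,12) (13,20) (7,20)]
4. After y ≤ 16: [(105/19,16) (77/19,12) (13,12) (13,16)]
5. Canonical ring: [(77/19,12) (13,12) (13,16) (105/19,16)]

Clipped polygon: [(77/19,12) (13,12) (13,16) (105/19,16)]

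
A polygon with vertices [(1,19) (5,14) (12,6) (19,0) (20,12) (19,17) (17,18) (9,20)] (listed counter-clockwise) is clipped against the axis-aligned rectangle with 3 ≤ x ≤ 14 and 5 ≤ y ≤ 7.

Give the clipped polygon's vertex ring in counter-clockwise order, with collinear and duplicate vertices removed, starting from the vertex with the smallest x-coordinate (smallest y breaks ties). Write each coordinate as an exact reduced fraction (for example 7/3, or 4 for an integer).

1. After x ≥ 3: [(3,77/4) (3,33/2) (5,14) (12,6) (19,0) (20,12) (19,17) (17,18) (9,20)]
2. After x ≤ 14: [(3,77/4) (3,33/2) (5,14) (12,6) (14,30/7) (14,75/4) (9,20)]
3. After y ≥ 5: [(3,77/4) (3,33/2) (5,14) (12,6) (79/6,5) (14,5) (14,75/4) (9,20)]
4. After y ≤ 7: [(89/8,7) (12,6) (79/6,5) (14,5) (14,7)]
5. Canonical ring: [(89/8,7) (12,6) (79/6,5) (14,5) (14,7)]

Clipped polygon: [(89/8,7) (12,6) (79/6,5) (14,5) (14,7)]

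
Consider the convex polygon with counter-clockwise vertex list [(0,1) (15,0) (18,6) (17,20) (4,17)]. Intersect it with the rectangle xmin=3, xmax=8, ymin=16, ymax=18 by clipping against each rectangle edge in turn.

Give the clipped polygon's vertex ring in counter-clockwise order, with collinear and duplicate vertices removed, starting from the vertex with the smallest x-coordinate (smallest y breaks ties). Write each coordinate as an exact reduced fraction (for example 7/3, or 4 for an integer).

1. After x ≥ 3: [(3,13) (3,4/5) (15,0) (18,6) (17,20) (4,17)]
2. After x ≤ 8: [(3,13) (3,4/5) (8,7/15) (8,233/13) (4,17)]
3. After y ≥ 16: [(15/4,16) (8,16) (8,233/13) (4,17)]
4. After y ≤ 18: [(15/4,16) (8,16) (8,233/13) (4,17)]
5. Canonical ring: [(15/4,16) (8,16) (8,233/13) (4,17)]

Clipped polygon: [(15/4,16) (8,16) (8,233/13) (4,17)]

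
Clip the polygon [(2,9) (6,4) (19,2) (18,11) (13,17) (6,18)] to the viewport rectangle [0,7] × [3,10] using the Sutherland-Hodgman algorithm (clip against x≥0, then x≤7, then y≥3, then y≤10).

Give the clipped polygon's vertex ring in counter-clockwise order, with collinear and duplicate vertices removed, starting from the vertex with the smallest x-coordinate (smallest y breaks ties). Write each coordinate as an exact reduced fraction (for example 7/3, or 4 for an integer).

1. After x ≥ 0: [(2,9) (6,4) (19,2) (18,11) (13,17) (6,18)]
2. After x ≤ 7: [(2,9) (6,4) (7,50/13) (7,125/7) (6,18)]
3. After y ≥ 3: [(2,9) (6,4) (7,50/13) (7,125/7) (6,18)]
4. After y ≤ 10: [(22/9,10) (2,9) (6,4) (7,50/13) (7,10)]
5. Canonical ring: [(2,9) (6,4) (7,50/13) (7,10) (22/9,10)]

Clipped polygon: [(2,9) (6,4) (7,50/13) (7,10) (22/9,10)]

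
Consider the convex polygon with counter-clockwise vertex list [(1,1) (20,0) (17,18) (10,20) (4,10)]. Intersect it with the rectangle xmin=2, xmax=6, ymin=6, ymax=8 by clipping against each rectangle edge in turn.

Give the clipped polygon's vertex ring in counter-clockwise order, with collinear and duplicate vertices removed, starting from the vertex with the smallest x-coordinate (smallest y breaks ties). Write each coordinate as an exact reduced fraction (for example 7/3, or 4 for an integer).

1. After x ≥ 2: [(2,4) (2,18/19) (20,0) (17,18) (10,20) (4,10)]
2. After x ≤ 6: [(2,4) (2,18/19) (6,14/19) (6,40/3) (4,10)]
3. After y ≥ 6: [(8/3,6) (6,6) (6,40/3) (4,10)]
4. After y ≤ 8: [(10/3,8) (8/3,6) (6,6) (6,8)]
5. Canonical ring: [(8/3,6) (6,6) (6,8) (10/3,8)]

Clipped polygon: [(8/3,6) (6,6) (6,8) (10/3,8)]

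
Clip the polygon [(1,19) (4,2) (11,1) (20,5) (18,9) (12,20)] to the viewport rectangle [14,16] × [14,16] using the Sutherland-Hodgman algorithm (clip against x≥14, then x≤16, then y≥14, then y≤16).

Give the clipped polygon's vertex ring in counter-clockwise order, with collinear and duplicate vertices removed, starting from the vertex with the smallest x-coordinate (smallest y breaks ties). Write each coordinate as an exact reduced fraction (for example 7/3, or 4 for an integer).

Clipped polygon: [(14,14) (168/11,14) (156/11,16) (14,16)]

1. After x ≥ 14: [(14,7/3) (20,5) (18,9) (14,49/3)]
2. After x ≤ 16: [(14,7/3) (16,29/9) (16,38/3) (14,49/3)]
3. After y ≥ 14: [(14,14) (168/11,14) (14,49/3)]
4. After y ≤ 16: [(14,16) (14,14) (168/11,14) (156/11,16)]
5. Canonical ring: [(14,14) (168/11,14) (156/11,16) (14,16)]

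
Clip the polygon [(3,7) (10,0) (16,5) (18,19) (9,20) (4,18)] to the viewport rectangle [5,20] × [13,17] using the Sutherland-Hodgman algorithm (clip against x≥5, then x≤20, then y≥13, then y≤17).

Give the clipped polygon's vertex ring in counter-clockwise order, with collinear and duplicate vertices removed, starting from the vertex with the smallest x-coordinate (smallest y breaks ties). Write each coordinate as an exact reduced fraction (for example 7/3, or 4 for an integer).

1. After x ≥ 5: [(5,5) (10,0) (16,5) (18,19) (9,20) (5,92/5)]
2. After x ≤ 20: [(5,5) (10,0) (16,5) (18,19) (9,20) (5,92/5)]
3. After y ≥ 13: [(5,13) (120/7,13) (18,19) (9,20) (5,92/5)]
4. After y ≤ 17: [(5,17) (5,13) (120/7,13) (124/7,17)]
5. Canonical ring: [(5,13) (120/7,13) (124/7,17) (5,17)]

Clipped polygon: [(5,13) (120/7,13) (124/7,17) (5,17)]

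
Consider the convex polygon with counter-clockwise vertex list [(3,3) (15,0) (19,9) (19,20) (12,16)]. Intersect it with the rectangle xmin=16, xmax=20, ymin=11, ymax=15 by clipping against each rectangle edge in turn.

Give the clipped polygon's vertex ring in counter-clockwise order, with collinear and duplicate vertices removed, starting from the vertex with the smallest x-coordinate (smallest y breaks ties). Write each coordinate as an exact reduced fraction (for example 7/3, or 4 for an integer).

Clipped polygon: [(16,11) (19,11) (19,15) (16,15)]

1. After x ≥ 16: [(16,9/4) (19,9) (19,20) (16,128/7)]
2. After x ≤ 20: [(16,9/4) (19,9) (19,20) (16,128/7)]
3. After y ≥ 11: [(16,11) (19,11) (19,20) (16,128/7)]
4. After y ≤ 15: [(16,15) (16,11) (19,11) (19,15)]
5. Canonical ring: [(16,11) (19,11) (19,15) (16,15)]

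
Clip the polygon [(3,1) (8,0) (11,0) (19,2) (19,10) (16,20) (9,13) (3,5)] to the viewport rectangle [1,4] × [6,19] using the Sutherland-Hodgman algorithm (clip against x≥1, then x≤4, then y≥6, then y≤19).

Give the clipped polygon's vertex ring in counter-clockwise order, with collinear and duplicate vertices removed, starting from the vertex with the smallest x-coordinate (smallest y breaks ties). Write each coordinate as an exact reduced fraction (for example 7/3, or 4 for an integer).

1. After x ≥ 1: [(3,1) (8,0) (11,0) (19,2) (19,10) (16,20) (9,13) (3,5)]
2. After x ≤ 4: [(3,1) (4,4/5) (4,19/3) (3,5)]
3. After y ≥ 6: [(4,6) (4,19/3) (15/4,6)]
4. After y ≤ 19: [(4,6) (4,19/3) (15/4,6)]
5. Canonical ring: [(15/4,6) (4,6) (4,19/3)]

Clipped polygon: [(15/4,6) (4,6) (4,19/3)]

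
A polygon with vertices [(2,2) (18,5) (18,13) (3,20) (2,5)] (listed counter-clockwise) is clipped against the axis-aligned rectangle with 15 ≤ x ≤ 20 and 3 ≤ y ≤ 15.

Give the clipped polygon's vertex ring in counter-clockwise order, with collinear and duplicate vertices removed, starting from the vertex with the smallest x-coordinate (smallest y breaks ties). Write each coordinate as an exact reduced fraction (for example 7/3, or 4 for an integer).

1. After x ≥ 15: [(15,71/16) (18,5) (18,13) (15,72/5)]
2. After x ≤ 20: [(15,71/16) (18,5) (18,13) (15,72/5)]
3. After y ≥ 3: [(15,71/16) (18,5) (18,13) (15,72/5)]
4. After y ≤ 15: [(15,71/16) (18,5) (18,13) (15,72/5)]
5. Canonical ring: [(15,71/16) (18,5) (18,13) (15,72/5)]

Clipped polygon: [(15,71/16) (18,5) (18,13) (15,72/5)]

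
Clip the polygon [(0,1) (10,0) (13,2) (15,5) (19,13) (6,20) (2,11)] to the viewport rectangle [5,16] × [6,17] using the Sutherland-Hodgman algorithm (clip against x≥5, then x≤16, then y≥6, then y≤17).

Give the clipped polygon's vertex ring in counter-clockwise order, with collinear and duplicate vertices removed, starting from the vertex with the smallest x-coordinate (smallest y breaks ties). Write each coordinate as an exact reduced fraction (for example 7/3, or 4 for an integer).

Clipped polygon: [(5,6) (31/2,6) (16,7) (16,190/13) (81/7,17) (5,17)]

1. After x ≥ 5: [(5,1/2) (10,0) (13,2) (15,5) (19,13) (6,20) (5,71/4)]
2. After x ≤ 16: [(5,1/2) (10,0) (13,2) (15,5) (16,7) (16,190/13) (6,20) (5,71/4)]
3. After y ≥ 6: [(5,6) (31/2,6) (16,7) (16,190/13) (6,20) (5,71/4)]
4. After y ≤ 17: [(5,17) (5,6) (31/2,6) (16,7) (16,190/13) (81/7,17)]
5. Canonical ring: [(5,6) (31/2,6) (16,7) (16,190/13) (81/7,17) (5,17)]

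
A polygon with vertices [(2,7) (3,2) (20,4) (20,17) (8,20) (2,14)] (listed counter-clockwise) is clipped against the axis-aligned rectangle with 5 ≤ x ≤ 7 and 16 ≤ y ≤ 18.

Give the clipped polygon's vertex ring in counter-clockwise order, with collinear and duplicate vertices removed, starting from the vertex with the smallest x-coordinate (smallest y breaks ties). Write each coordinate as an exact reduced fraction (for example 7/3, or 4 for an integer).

1. After x ≥ 5: [(5,38/17) (20,4) (20,17) (8,20) (5,17)]
2. After x ≤ 7: [(5,38/17) (7,42/17) (7,19) (5,17)]
3. After y ≥ 16: [(5,16) (7,16) (7,19) (5,17)]
4. After y ≤ 18: [(5,16) (7,16) (7,18) (6,18) (5,17)]
5. Canonical ring: [(5,16) (7,16) (7,18) (6,18) (5,17)]

Clipped polygon: [(5,16) (7,16) (7,18) (6,18) (5,17)]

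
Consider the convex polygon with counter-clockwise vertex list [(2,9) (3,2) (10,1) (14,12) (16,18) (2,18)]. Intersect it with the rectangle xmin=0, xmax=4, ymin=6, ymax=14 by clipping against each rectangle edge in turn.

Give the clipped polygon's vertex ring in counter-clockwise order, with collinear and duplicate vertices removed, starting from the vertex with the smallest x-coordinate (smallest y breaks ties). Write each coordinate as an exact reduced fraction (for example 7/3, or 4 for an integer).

Clipped polygon: [(2,9) (17/7,6) (4,6) (4,14) (2,14)]

1. After x ≥ 0: [(2,9) (3,2) (10,1) (14,12) (16,18) (2,18)]
2. After x ≤ 4: [(2,9) (3,2) (4,13/7) (4,18) (2,18)]
3. After y ≥ 6: [(2,9) (17/7,6) (4,6) (4,18) (2,18)]
4. After y ≤ 14: [(2,14) (2,9) (17/7,6) (4,6) (4,14)]
5. Canonical ring: [(2,9) (17/7,6) (4,6) (4,14) (2,14)]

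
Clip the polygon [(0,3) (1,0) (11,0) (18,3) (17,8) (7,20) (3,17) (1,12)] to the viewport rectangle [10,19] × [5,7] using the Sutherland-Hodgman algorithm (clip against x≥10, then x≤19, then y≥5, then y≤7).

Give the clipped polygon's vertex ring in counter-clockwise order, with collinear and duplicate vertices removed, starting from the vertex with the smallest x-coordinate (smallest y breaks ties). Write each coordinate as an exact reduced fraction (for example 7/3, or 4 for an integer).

Clipped polygon: [(10,5) (88/5,5) (86/5,7) (10,7)]

1. After x ≥ 10: [(10,0) (11,0) (18,3) (17,8) (10,82/5)]
2. After x ≤ 19: [(10,0) (11,0) (18,3) (17,8) (10,82/5)]
3. After y ≥ 5: [(10,5) (88/5,5) (17,8) (10,82/5)]
4. After y ≤ 7: [(10,7) (10,5) (88/5,5) (86/5,7)]
5. Canonical ring: [(10,5) (88/5,5) (86/5,7) (10,7)]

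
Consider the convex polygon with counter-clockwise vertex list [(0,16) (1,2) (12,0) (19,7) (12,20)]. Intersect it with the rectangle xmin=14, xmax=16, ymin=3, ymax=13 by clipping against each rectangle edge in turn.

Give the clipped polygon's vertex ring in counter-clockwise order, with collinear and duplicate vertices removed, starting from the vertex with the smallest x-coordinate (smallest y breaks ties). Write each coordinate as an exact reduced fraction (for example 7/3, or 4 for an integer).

Clipped polygon: [(14,3) (15,3) (16,4) (16,88/7) (205/13,13) (14,13)]

1. After x ≥ 14: [(14,2) (19,7) (14,114/7)]
2. After x ≤ 16: [(14,2) (16,4) (16,88/7) (14,114/7)]
3. After y ≥ 3: [(14,3) (15,3) (16,4) (16,88/7) (14,114/7)]
4. After y ≤ 13: [(14,13) (14,3) (15,3) (16,4) (16,88/7) (205/13,13)]
5. Canonical ring: [(14,3) (15,3) (16,4) (16,88/7) (205/13,13) (14,13)]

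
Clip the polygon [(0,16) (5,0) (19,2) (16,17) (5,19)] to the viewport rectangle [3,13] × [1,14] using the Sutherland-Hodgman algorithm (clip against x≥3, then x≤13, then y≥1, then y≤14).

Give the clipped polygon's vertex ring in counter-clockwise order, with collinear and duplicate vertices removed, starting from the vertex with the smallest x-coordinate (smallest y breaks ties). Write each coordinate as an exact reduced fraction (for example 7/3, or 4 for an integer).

1. After x ≥ 3: [(3,89/5) (3,32/5) (5,0) (19,2) (16,17) (5,19)]
2. After x ≤ 13: [(3,89/5) (3,32/5) (5,0) (13,8/7) (13,193/11) (5,19)]
3. After y ≥ 1: [(3,89/5) (3,32/5) (75/16,1) (12,1) (13,8/7) (13,193/11) (5,19)]
4. After y ≤ 14: [(3,14) (3,32/5) (75/16,1) (12,1) (13,8/7) (13,14)]
5. Canonical ring: [(3,32/5) (75/16,1) (12,1) (13,8/7) (13,14) (3,14)]

Clipped polygon: [(3,32/5) (75/16,1) (12,1) (13,8/7) (13,14) (3,14)]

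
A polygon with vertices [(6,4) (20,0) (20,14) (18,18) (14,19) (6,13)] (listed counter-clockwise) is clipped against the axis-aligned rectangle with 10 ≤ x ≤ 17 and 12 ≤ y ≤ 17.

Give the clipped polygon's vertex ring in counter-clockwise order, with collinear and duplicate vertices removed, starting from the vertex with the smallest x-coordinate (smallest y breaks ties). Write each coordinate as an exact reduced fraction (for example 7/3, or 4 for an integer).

1. After x ≥ 10: [(10,20/7) (20,0) (20,14) (18,18) (14,19) (10,16)]
2. After x ≤ 17: [(10,20/7) (17,6/7) (17,73/4) (14,19) (10,16)]
3. After y ≥ 12: [(10,12) (17,12) (17,73/4) (14,19) (10,16)]
4. After y ≤ 17: [(10,12) (17,12) (17,17) (34/3,17) (10,16)]
5. Canonical ring: [(10,12) (17,12) (17,17) (34/3,17) (10,16)]

Clipped polygon: [(10,12) (17,12) (17,17) (34/3,17) (10,16)]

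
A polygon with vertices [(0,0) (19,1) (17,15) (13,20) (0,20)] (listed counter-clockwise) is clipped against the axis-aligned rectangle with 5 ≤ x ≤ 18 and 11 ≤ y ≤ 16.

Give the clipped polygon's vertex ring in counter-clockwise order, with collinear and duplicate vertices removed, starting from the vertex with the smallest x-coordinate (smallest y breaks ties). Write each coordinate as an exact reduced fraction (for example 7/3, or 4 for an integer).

Clipped polygon: [(5,11) (123/7,11) (17,15) (81/5,16) (5,16)]

1. After x ≥ 5: [(5,5/19) (19,1) (17,15) (13,20) (5,20)]
2. After x ≤ 18: [(5,5/19) (18,18/19) (18,8) (17,15) (13,20) (5,20)]
3. After y ≥ 11: [(5,11) (123/7,11) (17,15) (13,20) (5,20)]
4. After y ≤ 16: [(5,16) (5,11) (123/7,11) (17,15) (81/5,16)]
5. Canonical ring: [(5,11) (123/7,11) (17,15) (81/5,16) (5,16)]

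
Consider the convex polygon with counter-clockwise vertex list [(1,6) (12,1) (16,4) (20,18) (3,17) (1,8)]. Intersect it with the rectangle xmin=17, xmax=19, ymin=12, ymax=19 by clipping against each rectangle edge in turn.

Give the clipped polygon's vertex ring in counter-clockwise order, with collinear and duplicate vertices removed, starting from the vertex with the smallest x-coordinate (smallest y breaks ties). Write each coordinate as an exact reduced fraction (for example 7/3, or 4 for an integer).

Clipped polygon: [(17,12) (128/7,12) (19,29/2) (19,305/17) (17,303/17)]

1. After x ≥ 17: [(17,15/2) (20,18) (17,303/17)]
2. After x ≤ 19: [(17,15/2) (19,29/2) (19,305/17) (17,303/17)]
3. After y ≥ 12: [(17,12) (128/7,12) (19,29/2) (19,305/17) (17,303/17)]
4. After y ≤ 19: [(17,12) (128/7,12) (19,29/2) (19,305/17) (17,303/17)]
5. Canonical ring: [(17,12) (128/7,12) (19,29/2) (19,305/17) (17,303/17)]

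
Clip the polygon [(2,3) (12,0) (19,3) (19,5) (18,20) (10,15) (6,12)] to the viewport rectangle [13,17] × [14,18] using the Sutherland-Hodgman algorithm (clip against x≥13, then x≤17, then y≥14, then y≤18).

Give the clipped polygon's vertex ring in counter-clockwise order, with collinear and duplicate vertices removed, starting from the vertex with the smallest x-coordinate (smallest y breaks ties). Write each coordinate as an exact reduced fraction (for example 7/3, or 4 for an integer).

1. After x ≥ 13: [(13,3/7) (19,3) (19,5) (18,20) (13,135/8)]
2. After x ≤ 17: [(13,3/7) (17,15/7) (17,155/8) (13,135/8)]
3. After y ≥ 14: [(13,14) (17,14) (17,155/8) (13,135/8)]
4. After y ≤ 18: [(13,14) (17,14) (17,18) (74/5,18) (13,135/8)]
5. Canonical ring: [(13,14) (17,14) (17,18) (74/5,18) (13,135/8)]

Clipped polygon: [(13,14) (17,14) (17,18) (74/5,18) (13,135/8)]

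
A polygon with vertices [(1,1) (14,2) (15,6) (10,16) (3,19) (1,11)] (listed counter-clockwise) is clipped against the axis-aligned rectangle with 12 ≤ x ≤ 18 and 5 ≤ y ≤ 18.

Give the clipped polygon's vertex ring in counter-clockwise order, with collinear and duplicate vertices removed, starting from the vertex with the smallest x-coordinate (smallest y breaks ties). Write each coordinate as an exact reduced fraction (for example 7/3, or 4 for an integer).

Clipped polygon: [(12,5) (59/4,5) (15,6) (12,12)]

1. After x ≥ 12: [(12,24/13) (14,2) (15,6) (12,12)]
2. After x ≤ 18: [(12,24/13) (14,2) (15,6) (12,12)]
3. After y ≥ 5: [(12,5) (59/4,5) (15,6) (12,12)]
4. After y ≤ 18: [(12,5) (59/4,5) (15,6) (12,12)]
5. Canonical ring: [(12,5) (59/4,5) (15,6) (12,12)]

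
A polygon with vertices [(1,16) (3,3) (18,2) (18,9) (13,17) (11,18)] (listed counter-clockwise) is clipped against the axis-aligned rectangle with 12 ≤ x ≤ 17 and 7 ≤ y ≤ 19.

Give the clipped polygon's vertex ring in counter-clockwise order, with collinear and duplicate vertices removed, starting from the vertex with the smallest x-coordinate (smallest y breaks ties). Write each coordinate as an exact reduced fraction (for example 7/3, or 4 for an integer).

Clipped polygon: [(12,7) (17,7) (17,53/5) (13,17) (12,35/2)]

1. After x ≥ 12: [(12,12/5) (18,2) (18,9) (13,17) (12,35/2)]
2. After x ≤ 17: [(12,12/5) (17,31/15) (17,53/5) (13,17) (12,35/2)]
3. After y ≥ 7: [(12,7) (17,7) (17,53/5) (13,17) (12,35/2)]
4. After y ≤ 19: [(12,7) (17,7) (17,53/5) (13,17) (12,35/2)]
5. Canonical ring: [(12,7) (17,7) (17,53/5) (13,17) (12,35/2)]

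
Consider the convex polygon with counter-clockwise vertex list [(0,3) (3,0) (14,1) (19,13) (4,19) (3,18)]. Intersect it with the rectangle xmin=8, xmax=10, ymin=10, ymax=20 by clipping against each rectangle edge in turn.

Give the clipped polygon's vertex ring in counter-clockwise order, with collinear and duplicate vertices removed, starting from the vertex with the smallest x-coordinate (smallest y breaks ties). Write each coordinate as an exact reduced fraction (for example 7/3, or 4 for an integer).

Clipped polygon: [(8,10) (10,10) (10,83/5) (8,87/5)]

1. After x ≥ 8: [(8,5/11) (14,1) (19,13) (8,87/5)]
2. After x ≤ 10: [(8,5/11) (10,7/11) (10,83/5) (8,87/5)]
3. After y ≥ 10: [(8,10) (10,10) (10,83/5) (8,87/5)]
4. After y ≤ 20: [(8,10) (10,10) (10,83/5) (8,87/5)]
5. Canonical ring: [(8,10) (10,10) (10,83/5) (8,87/5)]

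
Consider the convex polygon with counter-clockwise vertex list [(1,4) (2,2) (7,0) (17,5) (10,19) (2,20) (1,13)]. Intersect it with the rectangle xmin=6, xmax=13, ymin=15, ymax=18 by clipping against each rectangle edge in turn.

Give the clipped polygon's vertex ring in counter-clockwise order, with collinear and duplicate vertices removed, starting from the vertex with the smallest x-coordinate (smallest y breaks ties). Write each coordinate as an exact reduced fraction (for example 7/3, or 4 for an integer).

1. After x ≥ 6: [(6,2/5) (7,0) (17,5) (10,19) (6,39/2)]
2. After x ≤ 13: [(6,2/5) (7,0) (13,3) (13,13) (10,19) (6,39/2)]
3. After y ≥ 15: [(6,15) (12,15) (10,19) (6,39/2)]
4. After y ≤ 18: [(6,18) (6,15) (12,15) (21/2,18)]
5. Canonical ring: [(6,15) (12,15) (21/2,18) (6,18)]

Clipped polygon: [(6,15) (12,15) (21/2,18) (6,18)]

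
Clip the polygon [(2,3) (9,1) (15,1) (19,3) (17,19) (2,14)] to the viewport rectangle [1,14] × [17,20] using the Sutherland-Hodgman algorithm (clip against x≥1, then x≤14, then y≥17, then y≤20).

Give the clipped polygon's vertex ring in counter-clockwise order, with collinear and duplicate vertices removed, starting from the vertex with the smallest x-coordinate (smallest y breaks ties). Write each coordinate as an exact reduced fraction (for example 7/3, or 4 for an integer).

Clipped polygon: [(11,17) (14,17) (14,18)]

1. After x ≥ 1: [(2,3) (9,1) (15,1) (19,3) (17,19) (2,14)]
2. After x ≤ 14: [(2,3) (9,1) (14,1) (14,18) (2,14)]
3. After y ≥ 17: [(14,17) (14,18) (11,17)]
4. After y ≤ 20: [(14,17) (14,18) (11,17)]
5. Canonical ring: [(11,17) (14,17) (14,18)]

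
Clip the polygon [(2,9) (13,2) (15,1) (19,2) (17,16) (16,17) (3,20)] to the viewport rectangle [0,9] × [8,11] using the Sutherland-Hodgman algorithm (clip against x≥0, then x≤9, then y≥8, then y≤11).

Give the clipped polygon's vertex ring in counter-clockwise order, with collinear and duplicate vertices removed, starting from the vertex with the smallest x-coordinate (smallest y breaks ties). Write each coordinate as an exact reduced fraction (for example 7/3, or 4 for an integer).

Clipped polygon: [(2,9) (25/7,8) (9,8) (9,11) (24/11,11)]

1. After x ≥ 0: [(2,9) (13,2) (15,1) (19,2) (17,16) (16,17) (3,20)]
2. After x ≤ 9: [(2,9) (9,50/11) (9,242/13) (3,20)]
3. After y ≥ 8: [(2,9) (25/7,8) (9,8) (9,242/13) (3,20)]
4. After y ≤ 11: [(24/11,11) (2,9) (25/7,8) (9,8) (9,11)]
5. Canonical ring: [(2,9) (25/7,8) (9,8) (9,11) (24/11,11)]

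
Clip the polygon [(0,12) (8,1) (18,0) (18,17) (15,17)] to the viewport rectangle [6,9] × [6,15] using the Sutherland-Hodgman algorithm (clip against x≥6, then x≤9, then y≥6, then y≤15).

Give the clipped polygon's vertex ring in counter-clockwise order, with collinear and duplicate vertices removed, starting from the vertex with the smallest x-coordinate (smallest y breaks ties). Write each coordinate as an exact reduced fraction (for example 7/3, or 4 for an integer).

Clipped polygon: [(6,6) (9,6) (9,15) (6,14)]

1. After x ≥ 6: [(6,14) (6,15/4) (8,1) (18,0) (18,17) (15,17)]
2. After x ≤ 9: [(9,15) (6,14) (6,15/4) (8,1) (9,9/10)]
3. After y ≥ 6: [(9,6) (9,15) (6,14) (6,6)]
4. After y ≤ 15: [(9,6) (9,15) (6,14) (6,6)]
5. Canonical ring: [(6,6) (9,6) (9,15) (6,14)]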